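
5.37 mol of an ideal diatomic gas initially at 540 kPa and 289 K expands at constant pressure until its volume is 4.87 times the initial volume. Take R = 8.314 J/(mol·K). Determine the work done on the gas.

-49900 J

V₁ = nRT₁/P₁ = 5.37×8.314×289/540 = 23.9 L.
Isobaric: P stays 540 kPa; V/T = const ⇒ T₂ = 1410 K, V₂ = 116 L.
W = PΔV = 540×(116−23.9) kPa·L = 49900 J.
Work done on the gas = −W_by = -49900 J.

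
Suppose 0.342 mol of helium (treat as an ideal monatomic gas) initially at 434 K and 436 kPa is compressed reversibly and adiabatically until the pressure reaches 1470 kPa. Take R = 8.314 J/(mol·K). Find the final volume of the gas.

1.37 L

V₁ = nRT₁/P₁ = 0.342×8.314×434/436 = 2.83 L.
Adiabatic: T₂/T₁ = (P₂/P₁)^((γ−1)/γ) ⇒ T₂ = 434×(3.37)^0.400 = 706 K; V₂ = 1.37 L.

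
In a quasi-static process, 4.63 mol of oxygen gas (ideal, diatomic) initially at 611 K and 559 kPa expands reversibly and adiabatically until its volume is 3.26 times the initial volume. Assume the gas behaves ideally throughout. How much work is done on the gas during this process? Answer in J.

V₁ = nRT₁/P₁ = 4.63×8.314×611/559 = 42.1 L.
Adiabatic: TV^(γ−1) = const ⇒ T₂ = 611×(0.307)^0.400 = 381 K; PV^γ = const ⇒ P₂ = 107 kPa.
ΔU = nCvΔT = 4.63×20.8×(381−611) = -22100 J.
Q = 0 for an adiabatic process, so W = −ΔU = 22100 J.
Work done on the gas = −W_by = -22100 J.

-22100 J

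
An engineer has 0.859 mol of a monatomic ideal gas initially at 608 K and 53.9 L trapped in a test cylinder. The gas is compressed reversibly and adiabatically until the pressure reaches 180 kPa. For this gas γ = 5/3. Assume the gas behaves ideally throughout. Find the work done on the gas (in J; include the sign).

P₁ = nRT₁/V₁ = 0.859×8.314×608/53.9 = 80.6 kPa.
Adiabatic: T₂/T₁ = (P₂/P₁)^((γ−1)/γ) ⇒ T₂ = 608×(2.23)^0.400 = 839 K; V₂ = 33.3 L.
ΔU = nCvΔT = 0.859×12.5×(839−608) = 2470 J.
Q = 0 for an adiabatic process, so W = −ΔU = -2470 J.
Work done on the gas = −W_by = 2470 J.

2470 J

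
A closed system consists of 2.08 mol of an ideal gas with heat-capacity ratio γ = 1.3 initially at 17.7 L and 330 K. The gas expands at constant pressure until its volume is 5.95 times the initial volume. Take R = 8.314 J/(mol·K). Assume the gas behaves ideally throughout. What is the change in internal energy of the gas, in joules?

94200 J

P₁ = nRT₁/V₁ = 2.08×8.314×330/17.7 = 322 kPa.
Isobaric: P stays 322 kPa; V/T = const ⇒ T₂ = 1960 K, V₂ = 105 L.
For an ideal gas ΔU = nCvΔT with Cv = R/(γ−1) = 27.7 J/(mol·K).
ΔU = 2.08×27.7×(1960−330) = 94200 J.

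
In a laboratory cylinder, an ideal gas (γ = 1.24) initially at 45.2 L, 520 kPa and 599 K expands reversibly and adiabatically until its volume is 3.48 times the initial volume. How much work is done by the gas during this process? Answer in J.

25300 J

n = P₁V₁/(RT₁) = 520×45.2/(8.314×599) = 4.72 mol.
Adiabatic: TV^(γ−1) = const ⇒ T₂ = 599×(0.287)^0.240 = 444 K; PV^γ = const ⇒ P₂ = 111 kPa.
ΔU = nCvΔT = 4.72×34.6×(444−599) = -25300 J.
Q = 0 for an adiabatic process, so W = −ΔU = 25300 J.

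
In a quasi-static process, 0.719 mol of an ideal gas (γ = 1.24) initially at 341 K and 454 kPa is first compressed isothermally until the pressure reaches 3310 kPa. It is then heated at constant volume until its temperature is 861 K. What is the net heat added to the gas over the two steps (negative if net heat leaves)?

8900 J

V₁ = nRT₁/P₁ = 0.719×8.314×341/454 = 4.49 L.
Step 1 — Isothermal: T stays 341 K; PV = const ⇒ V₂ = 0.616 L, P₂ = 3310 kPa.
ΔU = 0 (ideal gas, T constant).
W = nRT ln(V₂/V₁) = 0.719×8.314×341×ln(0.137) = -4050 J.
Q = ΔU + W = -4050 J.
State after step 1: P = 3310 kPa, V = 0.616 L, T = 341 K.
Step 2 — Isochoric: V stays 0.616 L; P/T = const ⇒ T₂ = 861 K, P₂ = 8360 kPa.
W = 0 (no volume change).
ΔU = nCvΔT = 0.719×34.6×(861−341) = 13000 J.
Q = ΔU = 13000 J.
Net over both steps: W = -4050 J, Q = 8900 J, ΔU = 13000 J.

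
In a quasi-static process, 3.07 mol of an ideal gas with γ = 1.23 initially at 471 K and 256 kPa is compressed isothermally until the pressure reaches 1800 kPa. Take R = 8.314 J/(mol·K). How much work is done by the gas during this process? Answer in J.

V₁ = nRT₁/P₁ = 3.07×8.314×471/256 = 47.0 L.
Isothermal: T stays 471 K; PV = const ⇒ V₂ = 6.68 L, P₂ = 1800 kPa.
W = nRT ln(V₂/V₁) = 3.07×8.314×471×ln(0.142) = -23400 J.

-23400 J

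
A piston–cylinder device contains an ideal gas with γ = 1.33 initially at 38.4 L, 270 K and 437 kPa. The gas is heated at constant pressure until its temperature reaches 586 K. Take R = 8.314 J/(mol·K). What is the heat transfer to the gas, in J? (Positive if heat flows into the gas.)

n = P₁V₁/(RT₁) = 437×38.4/(8.314×270) = 7.48 mol.
Isobaric: P stays 437 kPa; V/T = const ⇒ T₂ = 586 K, V₂ = 83.3 L.
W = PΔV = 437×(83.3−38.4) kPa·L = 19600 J.
ΔU = nCvΔT = 7.48×25.2×(586−270) = 59500 J.
Q = ΔU + W = nCpΔT = 79200 J.

79200 J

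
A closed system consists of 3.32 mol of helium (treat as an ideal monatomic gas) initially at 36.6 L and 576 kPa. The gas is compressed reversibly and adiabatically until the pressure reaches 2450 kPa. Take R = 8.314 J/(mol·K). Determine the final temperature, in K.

T₁ = P₁V₁/(nR) = 576×36.6/(3.32×8.314) = 764 K.
Adiabatic: T₂/T₁ = (P₂/P₁)^((γ−1)/γ) ⇒ T₂ = 764×(4.25)^0.400 = 1360 K; V₂ = 15.4 L.

1360 K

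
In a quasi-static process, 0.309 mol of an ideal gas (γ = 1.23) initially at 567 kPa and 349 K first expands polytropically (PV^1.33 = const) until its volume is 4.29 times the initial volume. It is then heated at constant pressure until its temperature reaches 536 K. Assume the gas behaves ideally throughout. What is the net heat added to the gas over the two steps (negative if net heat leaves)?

V₁ = nRT₁/P₁ = 0.309×8.314×349/567 = 1.58 L.
Step 1 — Polytropic n=1.33: T₂ = T₁(V₁/V₂)^(n−1) = 349×(0.233)^0.33 = 216 K; P₂ = P₁(V₁/V₂)^n = 81.7 kPa.
W = (P₁V₁−P₂V₂)/(n−1) = (567×1.58−81.7×6.78)/0.33 = 1040 J.
ΔU = nCvΔT = 0.309×36.1×(216−349) = -1490 J.
Q = ΔU + W = -451 J.
State after step 1: P = 81.7 kPa, V = 6.78 L, T = 216 K.
Step 2 — Isobaric: P stays 81.7 kPa; V/T = const ⇒ T₂ = 536 K, V₂ = 16.8 L.
W = PΔV = 81.7×(16.8−6.78) kPa·L = 823 J.
ΔU = nCvΔT = 0.309×36.1×(536−216) = 3580 J.
Q = ΔU + W = nCpΔT = 4400 J.
Net over both steps: W = 1860 J, Q = 3950 J, ΔU = 2090 J.

3950 J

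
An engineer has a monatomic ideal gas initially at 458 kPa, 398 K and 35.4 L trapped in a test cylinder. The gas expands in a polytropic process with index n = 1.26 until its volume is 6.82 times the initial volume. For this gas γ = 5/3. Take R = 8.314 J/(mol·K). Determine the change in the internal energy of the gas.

-9560 J

n = P₁V₁/(RT₁) = 458×35.4/(8.314×398) = 4.90 mol.
Polytropic n=1.26: T₂ = T₁(V₁/V₂)^(n−1) = 398×(0.147)^0.26 = 242 K; P₂ = P₁(V₁/V₂)^n = 40.8 kPa.
For an ideal gas ΔU = nCvΔT with Cv = (3/2)R = 12.5 J/(mol·K).
ΔU = 4.90×12.5×(242−398) = -9560 J.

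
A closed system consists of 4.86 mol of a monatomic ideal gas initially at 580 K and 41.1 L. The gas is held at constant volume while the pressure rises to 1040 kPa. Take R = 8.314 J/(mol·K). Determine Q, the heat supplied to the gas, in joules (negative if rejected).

P₁ = nRT₁/V₁ = 4.86×8.314×580/41.1 = 570 kPa.
Isochoric: V stays 41.1 L; P/T = const ⇒ T₂ = 1060 K, P₂ = 1040 kPa.
W = 0 (no volume change).
ΔU = nCvΔT = 4.86×12.5×(1060−580) = 29000 J.
Q = ΔU = 29000 J.

29000 J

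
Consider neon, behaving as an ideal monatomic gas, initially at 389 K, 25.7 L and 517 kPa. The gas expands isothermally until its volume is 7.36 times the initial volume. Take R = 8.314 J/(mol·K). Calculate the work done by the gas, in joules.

n = P₁V₁/(RT₁) = 517×25.7/(8.314×389) = 4.11 mol.
Isothermal: T stays 389 K; PV = const ⇒ V₂ = 189 L, P₂ = 70.2 kPa.
W = nRT ln(V₂/V₁) = 4.11×8.314×389×ln(7.36) = 26500 J.

26500 J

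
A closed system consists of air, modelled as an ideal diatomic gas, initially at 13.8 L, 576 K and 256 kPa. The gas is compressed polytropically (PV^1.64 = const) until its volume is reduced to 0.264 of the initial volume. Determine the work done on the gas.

7430 J

n = P₁V₁/(RT₁) = 256×13.8/(8.314×576) = 0.738 mol.
Polytropic n=1.64: T₂ = T₁(V₁/V₂)^(n−1) = 576×(3.79)^0.64 = 1350 K; P₂ = P₁(V₁/V₂)^n = 2270 kPa.
W = (P₁V₁−P₂V₂)/(n−1) = (256×13.8−2270×3.64)/0.64 = -7430 J.
Work done on the gas = −W_by = 7430 J.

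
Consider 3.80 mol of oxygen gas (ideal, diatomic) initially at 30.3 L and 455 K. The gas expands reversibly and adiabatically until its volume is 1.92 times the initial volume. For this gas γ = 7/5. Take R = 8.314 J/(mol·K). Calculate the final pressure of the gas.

P₁ = nRT₁/V₁ = 3.80×8.314×455/30.3 = 474 kPa.
Adiabatic: TV^(γ−1) = const ⇒ T₂ = 455×(0.521)^0.400 = 351 K; PV^γ = const ⇒ P₂ = 190 kPa.

190 kPa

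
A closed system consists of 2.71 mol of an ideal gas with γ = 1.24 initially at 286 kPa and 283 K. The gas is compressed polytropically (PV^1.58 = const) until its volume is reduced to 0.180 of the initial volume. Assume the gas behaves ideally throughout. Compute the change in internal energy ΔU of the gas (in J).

V₁ = nRT₁/P₁ = 2.71×8.314×283/286 = 22.3 L.
Polytropic n=1.58: T₂ = T₁(V₁/V₂)^(n−1) = 283×(5.56)^0.58 = 765 K; P₂ = P₁(V₁/V₂)^n = 4300 kPa.
For an ideal gas ΔU = nCvΔT with Cv = R/(γ−1) = 34.6 J/(mol·K).
ΔU = 2.71×34.6×(765−283) = 45300 J.

45300 J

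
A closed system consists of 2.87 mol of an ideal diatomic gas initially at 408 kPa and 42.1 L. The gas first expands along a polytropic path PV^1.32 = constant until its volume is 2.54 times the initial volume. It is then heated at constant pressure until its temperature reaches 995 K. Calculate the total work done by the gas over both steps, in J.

24800 J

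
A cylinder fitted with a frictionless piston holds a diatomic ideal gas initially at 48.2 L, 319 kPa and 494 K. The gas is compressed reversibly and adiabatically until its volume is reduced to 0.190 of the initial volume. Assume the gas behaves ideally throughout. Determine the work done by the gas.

-36300 J

n = P₁V₁/(RT₁) = 319×48.2/(8.314×494) = 3.74 mol.
Adiabatic: TV^(γ−1) = const ⇒ T₂ = 494×(5.26)^0.400 = 960 K; PV^γ = const ⇒ P₂ = 3260 kPa.
ΔU = nCvΔT = 3.74×20.8×(960−494) = 36300 J.
Q = 0 for an adiabatic process, so W = −ΔU = -36300 J.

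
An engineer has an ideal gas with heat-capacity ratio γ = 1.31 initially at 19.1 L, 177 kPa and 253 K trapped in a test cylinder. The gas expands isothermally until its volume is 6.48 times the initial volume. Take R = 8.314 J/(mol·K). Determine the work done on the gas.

n = P₁V₁/(RT₁) = 177×19.1/(8.314×253) = 1.61 mol.
Isothermal: T stays 253 K; PV = const ⇒ V₂ = 124 L, P₂ = 27.3 kPa.
W = nRT ln(V₂/V₁) = 1.61×8.314×253×ln(6.48) = 6320 J.
Work done on the gas = −W_by = -6320 J.

-6320 J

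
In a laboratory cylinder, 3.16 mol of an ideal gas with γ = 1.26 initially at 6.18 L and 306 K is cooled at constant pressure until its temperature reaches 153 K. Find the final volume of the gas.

3.09 L

P₁ = nRT₁/V₁ = 3.16×8.314×306/6.18 = 1300 kPa.
Isobaric: P stays 1300 kPa; V/T = const ⇒ T₂ = 153 K, V₂ = 3.09 L.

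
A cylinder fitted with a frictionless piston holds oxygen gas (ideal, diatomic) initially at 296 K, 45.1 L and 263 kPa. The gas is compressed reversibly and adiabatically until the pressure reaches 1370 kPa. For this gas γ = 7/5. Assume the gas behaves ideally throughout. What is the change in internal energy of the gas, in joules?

n = P₁V₁/(RT₁) = 263×45.1/(8.314×296) = 4.82 mol.
Adiabatic: T₂/T₁ = (P₂/P₁)^((γ−1)/γ) ⇒ T₂ = 296×(5.21)^0.286 = 474 K; V₂ = 13.9 L.
For an ideal gas ΔU = nCvΔT with Cv = (5/2)R = 20.8 J/(mol·K).
ΔU = 4.82×20.8×(474−296) = 17900 J.

17900 J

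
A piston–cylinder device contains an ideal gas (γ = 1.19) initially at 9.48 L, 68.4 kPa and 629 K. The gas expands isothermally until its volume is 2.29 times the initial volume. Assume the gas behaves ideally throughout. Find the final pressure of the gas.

Isothermal: T stays 629 K; PV = const ⇒ V₂ = 21.7 L, P₂ = 29.9 kPa.

29.9 kPa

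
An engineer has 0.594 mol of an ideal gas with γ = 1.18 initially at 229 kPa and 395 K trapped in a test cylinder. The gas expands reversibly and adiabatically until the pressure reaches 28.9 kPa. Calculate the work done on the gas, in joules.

-2930 J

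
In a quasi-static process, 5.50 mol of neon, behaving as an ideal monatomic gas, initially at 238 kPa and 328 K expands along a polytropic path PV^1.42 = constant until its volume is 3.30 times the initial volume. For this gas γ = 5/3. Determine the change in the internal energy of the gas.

V₁ = nRT₁/P₁ = 5.50×8.314×328/238 = 63.0 L.
Polytropic n=1.42: T₂ = T₁(V₁/V₂)^(n−1) = 328×(0.303)^0.42 = 199 K; P₂ = P₁(V₁/V₂)^n = 43.7 kPa.
For an ideal gas ΔU = nCvΔT with Cv = (3/2)R = 12.5 J/(mol·K).
ΔU = 5.50×12.5×(199−328) = -8870 J.

-8870 J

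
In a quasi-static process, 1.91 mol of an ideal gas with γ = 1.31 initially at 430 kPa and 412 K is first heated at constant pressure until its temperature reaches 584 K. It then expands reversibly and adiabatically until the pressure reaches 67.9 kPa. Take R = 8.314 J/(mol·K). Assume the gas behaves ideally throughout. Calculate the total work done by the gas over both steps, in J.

13300 J

V₁ = nRT₁/P₁ = 1.91×8.314×412/430 = 15.2 L.
Step 1 — Isobaric: P stays 430 kPa; V/T = const ⇒ T₂ = 584 K, V₂ = 21.6 L.
W = PΔV = 430×(21.6−15.2) kPa·L = 2730 J.
ΔU = nCvΔT = 1.91×26.8×(584−412) = 8810 J.
Q = ΔU + W = nCpΔT = 11500 J.
State after step 1: P = 430 kPa, V = 21.6 L, T = 584 K.
Step 2 — Adiabatic: T₂/T₁ = (P₂/P₁)^((γ−1)/γ) ⇒ T₂ = 584×(0.158)^0.237 = 377 K; V₂ = 88.2 L.
ΔU = nCvΔT = 1.91×26.8×(377−584) = -10600 J.
Q = 0 for an adiabatic process, so W = −ΔU = 10600 J.
Net over both steps: W = 13300 J, Q = 11500 J, ΔU = -1780 J.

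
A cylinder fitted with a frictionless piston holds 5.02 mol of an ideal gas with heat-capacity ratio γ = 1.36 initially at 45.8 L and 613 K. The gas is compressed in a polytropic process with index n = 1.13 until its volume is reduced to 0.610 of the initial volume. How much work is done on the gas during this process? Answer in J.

P₁ = nRT₁/V₁ = 5.02×8.314×613/45.8 = 559 kPa.
Polytropic n=1.13: T₂ = T₁(V₁/V₂)^(n−1) = 613×(1.64)^0.13 = 654 K; P₂ = P₁(V₁/V₂)^n = 977 kPa.
W = (P₁V₁−P₂V₂)/(n−1) = (559×45.8−977×27.9)/0.13 = -13100 J.
Work done on the gas = −W_by = 13100 J.

13100 J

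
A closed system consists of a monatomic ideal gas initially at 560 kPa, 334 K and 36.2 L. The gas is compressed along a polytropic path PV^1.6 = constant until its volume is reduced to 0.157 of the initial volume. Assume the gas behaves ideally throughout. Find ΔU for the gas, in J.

61900 J

n = P₁V₁/(RT₁) = 560×36.2/(8.314×334) = 7.30 mol.
Polytropic n=1.6: T₂ = T₁(V₁/V₂)^(n−1) = 334×(6.37)^0.60 = 1010 K; P₂ = P₁(V₁/V₂)^n = 10800 kPa.
For an ideal gas ΔU = nCvΔT with Cv = (3/2)R = 12.5 J/(mol·K).
ΔU = 7.30×12.5×(1010−334) = 61900 J.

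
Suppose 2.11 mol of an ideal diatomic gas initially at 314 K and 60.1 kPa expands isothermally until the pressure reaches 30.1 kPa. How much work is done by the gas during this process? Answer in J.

3810 J

V₁ = nRT₁/P₁ = 2.11×8.314×314/60.1 = 91.7 L.
Isothermal: T stays 314 K; PV = const ⇒ V₂ = 183 L, P₂ = 30.1 kPa.
W = nRT ln(V₂/V₁) = 2.11×8.314×314×ln(2.00) = 3810 J.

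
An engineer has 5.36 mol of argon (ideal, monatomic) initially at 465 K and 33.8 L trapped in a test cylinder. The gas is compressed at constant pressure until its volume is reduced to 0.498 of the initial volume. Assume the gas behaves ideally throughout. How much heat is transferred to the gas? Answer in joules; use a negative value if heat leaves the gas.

-26000 J

P₁ = nRT₁/V₁ = 5.36×8.314×465/33.8 = 613 kPa.
Isobaric: P stays 613 kPa; V/T = const ⇒ T₂ = 232 K, V₂ = 16.8 L.
W = PΔV = 613×(16.8−33.8) kPa·L = -10400 J.
ΔU = nCvΔT = 5.36×12.5×(232−465) = -15600 J.
Q = ΔU + W = nCpΔT = -26000 J.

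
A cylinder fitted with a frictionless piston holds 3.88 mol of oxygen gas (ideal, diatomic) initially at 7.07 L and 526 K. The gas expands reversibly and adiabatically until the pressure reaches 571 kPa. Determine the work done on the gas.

-14300 J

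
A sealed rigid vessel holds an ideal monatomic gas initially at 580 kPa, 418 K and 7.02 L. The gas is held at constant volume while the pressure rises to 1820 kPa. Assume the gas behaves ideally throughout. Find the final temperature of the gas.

Isochoric: V stays 7.02 L; P/T = const ⇒ T₂ = 1310 K, P₂ = 1820 kPa.

1310 K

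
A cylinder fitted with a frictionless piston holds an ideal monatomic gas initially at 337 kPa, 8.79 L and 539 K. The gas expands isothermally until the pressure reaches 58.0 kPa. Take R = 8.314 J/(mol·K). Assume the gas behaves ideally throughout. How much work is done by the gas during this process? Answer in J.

n = P₁V₁/(RT₁) = 337×8.79/(8.314×539) = 0.661 mol.
Isothermal: T stays 539 K; PV = const ⇒ V₂ = 51.1 L, P₂ = 58.0 kPa.
W = nRT ln(V₂/V₁) = 0.661×8.314×539×ln(5.81) = 5210 J.

5210 J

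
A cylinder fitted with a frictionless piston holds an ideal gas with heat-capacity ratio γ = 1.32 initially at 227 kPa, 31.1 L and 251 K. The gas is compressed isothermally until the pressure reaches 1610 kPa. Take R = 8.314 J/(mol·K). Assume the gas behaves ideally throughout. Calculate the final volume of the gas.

4.38 L

Isothermal: T stays 251 K; PV = const ⇒ V₂ = 4.38 L, P₂ = 1610 kPa.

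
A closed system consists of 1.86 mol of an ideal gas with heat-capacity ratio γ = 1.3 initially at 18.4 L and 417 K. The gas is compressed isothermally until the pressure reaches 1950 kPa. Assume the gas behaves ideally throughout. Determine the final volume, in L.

3.31 L

P₁ = nRT₁/V₁ = 1.86×8.314×417/18.4 = 350 kPa.
Isothermal: T stays 417 K; PV = const ⇒ V₂ = 3.31 L, P₂ = 1950 kPa.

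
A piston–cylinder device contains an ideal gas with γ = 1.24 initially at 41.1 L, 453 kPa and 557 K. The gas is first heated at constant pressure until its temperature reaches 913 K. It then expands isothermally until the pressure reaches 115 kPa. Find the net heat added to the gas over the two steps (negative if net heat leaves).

103000 J

n = P₁V₁/(RT₁) = 453×41.1/(8.314×557) = 4.02 mol.
Step 1 — Isobaric: P stays 453 kPa; V/T = const ⇒ T₂ = 913 K, V₂ = 67.4 L.
W = PΔV = 453×(67.4−41.1) kPa·L = 11900 J.
ΔU = nCvΔT = 4.02×34.6×(913−557) = 49600 J.
Q = ΔU + W = nCpΔT = 61500 J.
State after step 1: P = 453 kPa, V = 67.4 L, T = 913 K.
Step 2 — Isothermal: T stays 913 K; PV = const ⇒ V₂ = 265 L, P₂ = 115 kPa.
ΔU = 0 (ideal gas, T constant).
W = nRT ln(V₂/V₁) = 4.02×8.314×913×ln(3.94) = 41800 J.
Q = ΔU + W = 41800 J.
Net over both steps: W = 53700 J, Q = 103000 J, ΔU = 49600 J.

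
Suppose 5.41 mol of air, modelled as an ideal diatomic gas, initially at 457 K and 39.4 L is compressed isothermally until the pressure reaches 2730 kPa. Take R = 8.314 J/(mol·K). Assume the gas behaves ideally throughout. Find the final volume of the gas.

7.53 L

P₁ = nRT₁/V₁ = 5.41×8.314×457/39.4 = 522 kPa.
Isothermal: T stays 457 K; PV = const ⇒ V₂ = 7.53 L, P₂ = 2730 kPa.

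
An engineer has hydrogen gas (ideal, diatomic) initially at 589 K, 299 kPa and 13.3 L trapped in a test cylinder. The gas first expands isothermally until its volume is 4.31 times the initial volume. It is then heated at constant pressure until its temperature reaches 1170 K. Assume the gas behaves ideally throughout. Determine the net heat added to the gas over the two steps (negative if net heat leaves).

n = P₁V₁/(RT₁) = 299×13.3/(8.314×589) = 0.812 mol.
Step 1 — Isothermal: T stays 589 K; PV = const ⇒ V₂ = 57.3 L, P₂ = 69.4 kPa.
ΔU = 0 (ideal gas, T constant).
W = nRT ln(V₂/V₁) = 0.812×8.314×589×ln(4.31) = 5810 J.
Q = ΔU + W = 5810 J.
State after step 1: P = 69.4 kPa, V = 57.3 L, T = 589 K.
Step 2 — Isobaric: P stays 69.4 kPa; V/T = const ⇒ T₂ = 1170 K, V₂ = 114 L.
W = PΔV = 69.4×(114−57.3) kPa·L = 3920 J.
ΔU = nCvΔT = 0.812×20.8×(1170−589) = 9810 J.
Q = ΔU + W = nCpΔT = 13700 J.
Net over both steps: W = 9730 J, Q = 19500 J, ΔU = 9810 J.

19500 J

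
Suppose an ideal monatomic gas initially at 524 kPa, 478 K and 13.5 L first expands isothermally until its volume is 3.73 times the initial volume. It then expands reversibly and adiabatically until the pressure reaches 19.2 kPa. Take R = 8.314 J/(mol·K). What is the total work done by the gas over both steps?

15100 J

n = P₁V₁/(RT₁) = 524×13.5/(8.314×478) = 1.78 mol.
Step 1 — Isothermal: T stays 478 K; PV = const ⇒ V₂ = 50.4 L, P₂ = 140 kPa.
ΔU = 0 (ideal gas, T constant).
W = nRT ln(V₂/V₁) = 1.78×8.314×478×ln(3.73) = 9310 J.
Q = ΔU + W = 9310 J.
State after step 1: P = 140 kPa, V = 50.4 L, T = 478 K.
Step 2 — Adiabatic: T₂/T₁ = (P₂/P₁)^((γ−1)/γ) ⇒ T₂ = 478×(0.137)^0.400 = 216 K; V₂ = 166 L.
ΔU = nCvΔT = 1.78×12.5×(216−478) = -5820 J.
Q = 0 for an adiabatic process, so W = −ΔU = 5820 J.
Net over both steps: W = 15100 J, Q = 9310 J, ΔU = -5820 J.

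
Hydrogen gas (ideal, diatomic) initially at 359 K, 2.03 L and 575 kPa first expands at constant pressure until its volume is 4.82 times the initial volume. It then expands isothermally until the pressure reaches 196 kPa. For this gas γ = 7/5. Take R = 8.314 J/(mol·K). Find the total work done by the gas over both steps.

10500 J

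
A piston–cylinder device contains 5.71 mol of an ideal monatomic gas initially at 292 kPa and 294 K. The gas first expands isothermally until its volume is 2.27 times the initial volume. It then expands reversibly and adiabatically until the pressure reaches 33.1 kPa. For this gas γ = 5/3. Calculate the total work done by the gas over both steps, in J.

V₁ = nRT₁/P₁ = 5.71×8.314×294/292 = 47.8 L.
Step 1 — Isothermal: T stays 294 K; PV = const ⇒ V₂ = 109 L, P₂ = 129 kPa.
ΔU = 0 (ideal gas, T constant).
W = nRT ln(V₂/V₁) = 5.71×8.314×294×ln(2.27) = 11400 J.
Q = ΔU + W = 11400 J.
State after step 1: P = 129 kPa, V = 109 L, T = 294 K.
Step 2 — Adiabatic: T₂/T₁ = (P₂/P₁)^((γ−1)/γ) ⇒ T₂ = 294×(0.257)^0.400 = 171 K; V₂ = 245 L.
ΔU = nCvΔT = 5.71×12.5×(171−294) = -8770 J.
Q = 0 for an adiabatic process, so W = −ΔU = 8770 J.
Net over both steps: W = 20200 J, Q = 11400 J, ΔU = -8770 J.

20200 J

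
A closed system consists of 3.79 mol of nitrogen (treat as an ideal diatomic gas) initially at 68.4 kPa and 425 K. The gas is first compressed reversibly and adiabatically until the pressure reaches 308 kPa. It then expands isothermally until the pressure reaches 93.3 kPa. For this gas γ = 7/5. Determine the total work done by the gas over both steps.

V₁ = nRT₁/P₁ = 3.79×8.314×425/68.4 = 196 L.
Step 1 — Adiabatic: T₂/T₁ = (P₂/P₁)^((γ−1)/γ) ⇒ T₂ = 425×(4.50)^0.286 = 653 K; V₂ = 66.8 L.
ΔU = nCvΔT = 3.79×20.8×(653−425) = 18000 J.
Q = 0 for an adiabatic process, so W = −ΔU = -18000 J.
State after step 1: P = 308 kPa, V = 66.8 L, T = 653 K.
Step 2 — Isothermal: T stays 653 K; PV = const ⇒ V₂ = 221 L, P₂ = 93.3 kPa.
ΔU = 0 (ideal gas, T constant).
W = nRT ln(V₂/V₁) = 3.79×8.314×653×ln(3.30) = 24600 J.
Q = ΔU + W = 24600 J.
Net over both steps: W = 6600 J, Q = 24600 J, ΔU = 18000 J.

6600 J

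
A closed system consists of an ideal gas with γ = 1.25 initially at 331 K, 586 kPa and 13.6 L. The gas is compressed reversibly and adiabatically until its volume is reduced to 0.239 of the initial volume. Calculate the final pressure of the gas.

3510 kPa

Adiabatic: TV^(γ−1) = const ⇒ T₂ = 331×(4.18)^0.250 = 473 K; PV^γ = const ⇒ P₂ = 3510 kPa.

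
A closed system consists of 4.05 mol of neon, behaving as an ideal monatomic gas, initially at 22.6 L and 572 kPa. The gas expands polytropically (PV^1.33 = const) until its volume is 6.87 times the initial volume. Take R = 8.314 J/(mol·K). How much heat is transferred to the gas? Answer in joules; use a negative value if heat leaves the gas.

T₁ = P₁V₁/(nR) = 572×22.6/(4.05×8.314) = 384 K.
Polytropic n=1.33: T₂ = T₁(V₁/V₂)^(n−1) = 384×(0.146)^0.33 = 203 K; P₂ = P₁(V₁/V₂)^n = 44.1 kPa.
W = (P₁V₁−P₂V₂)/(n−1) = (572×22.6−44.1×155)/0.33 = 18400 J.
ΔU = nCvΔT = 4.05×12.5×(203−384) = -9120 J.
Q = ΔU + W = 9310 J.

9310 J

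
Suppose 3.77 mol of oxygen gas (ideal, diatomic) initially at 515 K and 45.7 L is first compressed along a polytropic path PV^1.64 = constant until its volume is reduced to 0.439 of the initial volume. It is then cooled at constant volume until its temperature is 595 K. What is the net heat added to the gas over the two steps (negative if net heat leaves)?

-11200 J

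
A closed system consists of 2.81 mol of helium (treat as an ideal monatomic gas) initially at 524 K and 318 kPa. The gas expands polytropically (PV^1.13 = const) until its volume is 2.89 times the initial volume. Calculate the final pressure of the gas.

95.9 kPa

V₁ = nRT₁/P₁ = 2.81×8.314×524/318 = 38.5 L.
Polytropic n=1.13: T₂ = T₁(V₁/V₂)^(n−1) = 524×(0.346)^0.13 = 456 K; P₂ = P₁(V₁/V₂)^n = 95.9 kPa.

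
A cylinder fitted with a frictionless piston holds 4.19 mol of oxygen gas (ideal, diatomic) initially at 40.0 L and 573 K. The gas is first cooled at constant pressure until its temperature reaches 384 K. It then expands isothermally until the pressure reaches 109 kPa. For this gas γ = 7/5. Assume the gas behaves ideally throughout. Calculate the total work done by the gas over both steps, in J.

P₁ = nRT₁/V₁ = 4.19×8.314×573/40.0 = 499 kPa.
Step 1 — Isobaric: P stays 499 kPa; V/T = const ⇒ T₂ = 384 K, V₂ = 26.8 L.
W = PΔV = 499×(26.8−40.0) kPa·L = -6580 J.
ΔU = nCvΔT = 4.19×20.8×(384−573) = -16500 J.
Q = ΔU + W = nCpΔT = -23000 J.
State after step 1: P = 499 kPa, V = 26.8 L, T = 384 K.
Step 2 — Isothermal: T stays 384 K; PV = const ⇒ V₂ = 123 L, P₂ = 109 kPa.
ΔU = 0 (ideal gas, T constant).
W = nRT ln(V₂/V₁) = 4.19×8.314×384×ln(4.58) = 20400 J.
Q = ΔU + W = 20400 J.
Net over both steps: W = 13800 J, Q = -2690 J, ΔU = -16500 J.

13800 J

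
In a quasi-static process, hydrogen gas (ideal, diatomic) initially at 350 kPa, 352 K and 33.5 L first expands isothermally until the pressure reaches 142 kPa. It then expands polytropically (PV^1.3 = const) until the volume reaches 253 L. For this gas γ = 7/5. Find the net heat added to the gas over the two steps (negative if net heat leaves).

n = P₁V₁/(RT₁) = 350×33.5/(8.314×352) = 4.01 mol.
Step 1 — Isothermal: T stays 352 K; PV = const ⇒ V₂ = 82.6 L, P₂ = 142 kPa.
ΔU = 0 (ideal gas, T constant).
W = nRT ln(V₂/V₁) = 4.01×8.314×352×ln(2.46) = 10600 J.
Q = ΔU + W = 10600 J.
State after step 1: P = 142 kPa, V = 82.6 L, T = 352 K.
Step 2 — Polytropic n=1.3: T₂ = T₁(V₁/V₂)^(n−1) = 352×(0.326)^0.30 = 252 K; P₂ = P₁(V₁/V₂)^n = 33.1 kPa.
W = (P₁V₁−P₂V₂)/(n−1) = (142×82.6−33.1×253)/0.30 = 11200 J.
ΔU = nCvΔT = 4.01×20.8×(252−352) = -8360 J.
Q = ΔU + W = 2790 J.
Net over both steps: W = 21700 J, Q = 13400 J, ΔU = -8360 J.

13400 J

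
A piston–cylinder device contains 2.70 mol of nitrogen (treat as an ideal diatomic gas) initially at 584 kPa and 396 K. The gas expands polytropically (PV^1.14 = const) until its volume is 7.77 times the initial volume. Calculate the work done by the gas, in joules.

15800 J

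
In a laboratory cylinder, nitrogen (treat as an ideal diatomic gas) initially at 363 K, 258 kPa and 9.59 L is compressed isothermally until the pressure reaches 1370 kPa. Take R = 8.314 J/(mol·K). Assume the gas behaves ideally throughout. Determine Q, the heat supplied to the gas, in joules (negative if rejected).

-4130 J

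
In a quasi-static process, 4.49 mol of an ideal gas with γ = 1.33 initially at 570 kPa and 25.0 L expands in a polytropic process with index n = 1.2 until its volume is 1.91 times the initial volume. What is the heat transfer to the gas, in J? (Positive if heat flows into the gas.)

T₁ = P₁V₁/(nR) = 570×25.0/(4.49×8.314) = 382 K.
Polytropic n=1.2: T₂ = T₁(V₁/V₂)^(n−1) = 382×(0.524)^0.20 = 335 K; P₂ = P₁(V₁/V₂)^n = 262 kPa.
W = (P₁V₁−P₂V₂)/(n−1) = (570×25.0−262×47.8)/0.20 = 8650 J.
ΔU = nCvΔT = 4.49×25.2×(335−382) = -5240 J.
Q = ΔU + W = 3410 J.

3410 J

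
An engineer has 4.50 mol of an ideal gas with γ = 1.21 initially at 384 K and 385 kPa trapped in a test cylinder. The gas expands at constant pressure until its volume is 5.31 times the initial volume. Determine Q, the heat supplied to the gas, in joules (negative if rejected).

V₁ = nRT₁/P₁ = 4.50×8.314×384/385 = 37.3 L.
Isobaric: P stays 385 kPa; V/T = const ⇒ T₂ = 2040 K, V₂ = 198 L.
W = PΔV = 385×(198−37.3) kPa·L = 61900 J.
ΔU = nCvΔT = 4.50×39.6×(2040−384) = 295000 J.
Q = ΔU + W = nCpΔT = 357000 J.

357000 J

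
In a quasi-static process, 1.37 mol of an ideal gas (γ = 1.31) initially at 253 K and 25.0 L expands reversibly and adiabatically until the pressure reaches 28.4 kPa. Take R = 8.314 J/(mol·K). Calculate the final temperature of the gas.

P₁ = nRT₁/V₁ = 1.37×8.314×253/25.0 = 115 kPa.
Adiabatic: T₂/T₁ = (P₂/P₁)^((γ−1)/γ) ⇒ T₂ = 253×(0.246)^0.237 = 182 K; V₂ = 72.8 L.

182 K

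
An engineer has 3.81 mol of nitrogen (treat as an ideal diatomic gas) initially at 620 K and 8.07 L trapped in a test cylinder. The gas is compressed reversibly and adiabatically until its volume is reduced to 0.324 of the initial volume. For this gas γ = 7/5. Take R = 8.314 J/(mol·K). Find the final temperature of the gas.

P₁ = nRT₁/V₁ = 3.81×8.314×620/8.07 = 2430 kPa.
Adiabatic: TV^(γ−1) = const ⇒ T₂ = 620×(3.09)^0.400 = 973 K; PV^γ = const ⇒ P₂ = 11800 kPa.

973 K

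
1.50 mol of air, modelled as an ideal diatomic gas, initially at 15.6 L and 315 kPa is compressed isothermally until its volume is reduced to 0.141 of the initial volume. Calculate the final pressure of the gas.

T₁ = P₁V₁/(nR) = 315×15.6/(1.50×8.314) = 394 K.
Isothermal: T stays 394 K; PV = const ⇒ V₂ = 2.20 L, P₂ = 2230 kPa.

2230 kPa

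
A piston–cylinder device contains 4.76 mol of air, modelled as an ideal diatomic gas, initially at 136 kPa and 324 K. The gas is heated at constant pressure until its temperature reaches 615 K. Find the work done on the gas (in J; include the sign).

-11500 J

V₁ = nRT₁/P₁ = 4.76×8.314×324/136 = 94.3 L.
Isobaric: P stays 136 kPa; V/T = const ⇒ T₂ = 615 K, V₂ = 179 L.
W = PΔV = 136×(179−94.3) kPa·L = 11500 J.
Work done on the gas = −W_by = -11500 J.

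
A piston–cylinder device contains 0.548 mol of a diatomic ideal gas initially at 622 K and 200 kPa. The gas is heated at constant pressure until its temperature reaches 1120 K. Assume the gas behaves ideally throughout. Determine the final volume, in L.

25.5 L

V₁ = nRT₁/P₁ = 0.548×8.314×622/200 = 14.2 L.
Isobaric: P stays 200 kPa; V/T = const ⇒ T₂ = 1120 K, V₂ = 25.5 L.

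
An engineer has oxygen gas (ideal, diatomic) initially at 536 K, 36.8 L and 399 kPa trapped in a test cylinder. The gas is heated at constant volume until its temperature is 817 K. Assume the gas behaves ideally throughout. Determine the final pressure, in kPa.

608 kPa

Isochoric: V stays 36.8 L; P/T = const ⇒ T₂ = 817 K, P₂ = 608 kPa.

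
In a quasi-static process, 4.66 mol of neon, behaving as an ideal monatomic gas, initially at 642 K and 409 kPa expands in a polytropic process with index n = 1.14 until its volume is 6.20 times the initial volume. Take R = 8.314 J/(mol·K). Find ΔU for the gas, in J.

-8410 J

V₁ = nRT₁/P₁ = 4.66×8.314×642/409 = 60.8 L.
Polytropic n=1.14: T₂ = T₁(V₁/V₂)^(n−1) = 642×(0.161)^0.14 = 497 K; P₂ = P₁(V₁/V₂)^n = 51.1 kPa.
For an ideal gas ΔU = nCvΔT with Cv = (3/2)R = 12.5 J/(mol·K).
ΔU = 4.66×12.5×(497−642) = -8410 J.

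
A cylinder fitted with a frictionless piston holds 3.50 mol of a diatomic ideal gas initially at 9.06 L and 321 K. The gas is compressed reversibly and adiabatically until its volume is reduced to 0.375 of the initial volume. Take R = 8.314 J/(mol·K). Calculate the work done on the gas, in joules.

P₁ = nRT₁/V₁ = 3.50×8.314×321/9.06 = 1030 kPa.
Adiabatic: TV^(γ−1) = const ⇒ T₂ = 321×(2.67)^0.400 = 475 K; PV^γ = const ⇒ P₂ = 4070 kPa.
ΔU = nCvΔT = 3.50×20.8×(475−321) = 11200 J.
Q = 0 for an adiabatic process, so W = −ΔU = -11200 J.
Work done on the gas = −W_by = 11200 J.

11200 J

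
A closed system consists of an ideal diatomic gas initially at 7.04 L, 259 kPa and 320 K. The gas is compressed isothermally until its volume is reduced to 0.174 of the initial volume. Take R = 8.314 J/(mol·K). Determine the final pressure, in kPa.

1490 kPa

Isothermal: T stays 320 K; PV = const ⇒ V₂ = 1.22 L, P₂ = 1490 kPa.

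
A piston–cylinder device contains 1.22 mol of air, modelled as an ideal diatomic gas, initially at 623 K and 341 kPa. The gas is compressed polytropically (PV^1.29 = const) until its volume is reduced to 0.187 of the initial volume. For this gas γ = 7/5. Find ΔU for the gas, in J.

9890 J

V₁ = nRT₁/P₁ = 1.22×8.314×623/341 = 18.5 L.
Polytropic n=1.29: T₂ = T₁(V₁/V₂)^(n−1) = 623×(5.35)^0.29 = 1010 K; P₂ = P₁(V₁/V₂)^n = 2970 kPa.
For an ideal gas ΔU = nCvΔT with Cv = (5/2)R = 20.8 J/(mol·K).
ΔU = 1.22×20.8×(1010−623) = 9890 J.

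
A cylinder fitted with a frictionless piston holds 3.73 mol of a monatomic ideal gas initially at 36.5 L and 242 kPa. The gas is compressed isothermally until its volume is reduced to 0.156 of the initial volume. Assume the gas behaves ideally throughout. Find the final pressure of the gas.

1550 kPa

T₁ = P₁V₁/(nR) = 242×36.5/(3.73×8.314) = 285 K.
Isothermal: T stays 285 K; PV = const ⇒ V₂ = 5.69 L, P₂ = 1550 kPa.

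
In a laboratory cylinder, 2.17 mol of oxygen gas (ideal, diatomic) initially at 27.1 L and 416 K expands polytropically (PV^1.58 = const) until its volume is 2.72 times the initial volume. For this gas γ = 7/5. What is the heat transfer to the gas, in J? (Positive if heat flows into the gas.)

P₁ = nRT₁/V₁ = 2.17×8.314×416/27.1 = 277 kPa.
Polytropic n=1.58: T₂ = T₁(V₁/V₂)^(n−1) = 416×(0.368)^0.58 = 233 K; P₂ = P₁(V₁/V₂)^n = 57.0 kPa.
W = (P₁V₁−P₂V₂)/(n−1) = (277×27.1−57.0×73.7)/0.58 = 5700 J.
ΔU = nCvΔT = 2.17×20.8×(233−416) = -8260 J.
Q = ΔU + W = -2560 J.

-2560 J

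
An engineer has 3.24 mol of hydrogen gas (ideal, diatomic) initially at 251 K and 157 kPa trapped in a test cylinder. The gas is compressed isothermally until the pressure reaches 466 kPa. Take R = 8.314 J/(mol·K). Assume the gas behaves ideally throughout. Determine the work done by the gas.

-7360 J

V₁ = nRT₁/P₁ = 3.24×8.314×251/157 = 43.1 L.
Isothermal: T stays 251 K; PV = const ⇒ V₂ = 14.5 L, P₂ = 466 kPa.
W = nRT ln(V₂/V₁) = 3.24×8.314×251×ln(0.337) = -7360 J.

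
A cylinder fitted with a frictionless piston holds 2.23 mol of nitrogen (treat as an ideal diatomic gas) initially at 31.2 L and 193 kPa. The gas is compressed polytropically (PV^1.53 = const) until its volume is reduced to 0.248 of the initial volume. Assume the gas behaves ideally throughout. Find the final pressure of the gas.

1630 kPa

T₁ = P₁V₁/(nR) = 193×31.2/(2.23×8.314) = 325 K.
Polytropic n=1.53: T₂ = T₁(V₁/V₂)^(n−1) = 325×(4.03)^0.53 = 680 K; P₂ = P₁(V₁/V₂)^n = 1630 kPa.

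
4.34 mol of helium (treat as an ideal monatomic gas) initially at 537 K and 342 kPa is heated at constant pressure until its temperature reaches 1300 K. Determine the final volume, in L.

137 L

V₁ = nRT₁/P₁ = 4.34×8.314×537/342 = 56.7 L.
Isobaric: P stays 342 kPa; V/T = const ⇒ T₂ = 1300 K, V₂ = 137 L.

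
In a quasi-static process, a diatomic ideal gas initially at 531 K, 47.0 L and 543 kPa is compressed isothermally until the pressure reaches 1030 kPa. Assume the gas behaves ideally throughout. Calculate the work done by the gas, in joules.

n = P₁V₁/(RT₁) = 543×47.0/(8.314×531) = 5.78 mol.
Isothermal: T stays 531 K; PV = const ⇒ V₂ = 24.8 L, P₂ = 1030 kPa.
W = nRT ln(V₂/V₁) = 5.78×8.314×531×ln(0.527) = -16300 J.

-16300 J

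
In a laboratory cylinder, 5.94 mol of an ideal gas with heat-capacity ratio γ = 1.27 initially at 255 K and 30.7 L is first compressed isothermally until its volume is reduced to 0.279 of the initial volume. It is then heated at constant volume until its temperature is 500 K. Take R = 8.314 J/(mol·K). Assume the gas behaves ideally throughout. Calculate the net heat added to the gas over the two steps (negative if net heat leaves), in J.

28700 J

P₁ = nRT₁/V₁ = 5.94×8.314×255/30.7 = 410 kPa.
Step 1 — Isothermal: T stays 255 K; PV = const ⇒ V₂ = 8.57 L, P₂ = 1470 kPa.
ΔU = 0 (ideal gas, T constant).
W = nRT ln(V₂/V₁) = 5.94×8.314×255×ln(0.279) = -16100 J.
Q = ΔU + W = -16100 J.
State after step 1: P = 1470 kPa, V = 8.57 L, T = 255 K.
Step 2 — Isochoric: V stays 8.57 L; P/T = const ⇒ T₂ = 500 K, P₂ = 2880 kPa.
W = 0 (no volume change).
ΔU = nCvΔT = 5.94×30.8×(500−255) = 44800 J.
Q = ΔU = 44800 J.
Net over both steps: W = -16100 J, Q = 28700 J, ΔU = 44800 J.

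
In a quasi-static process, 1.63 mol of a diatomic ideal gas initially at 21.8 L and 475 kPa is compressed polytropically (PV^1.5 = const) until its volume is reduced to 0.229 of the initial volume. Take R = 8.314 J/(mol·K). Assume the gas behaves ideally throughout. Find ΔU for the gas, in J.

28200 J

T₁ = P₁V₁/(nR) = 475×21.8/(1.63×8.314) = 764 K.
Polytropic n=1.5: T₂ = T₁(V₁/V₂)^(n−1) = 764×(4.37)^0.50 = 1600 K; P₂ = P₁(V₁/V₂)^n = 4330 kPa.
For an ideal gas ΔU = nCvΔT with Cv = (5/2)R = 20.8 J/(mol·K).
ΔU = 1.63×20.8×(1600−764) = 28200 J.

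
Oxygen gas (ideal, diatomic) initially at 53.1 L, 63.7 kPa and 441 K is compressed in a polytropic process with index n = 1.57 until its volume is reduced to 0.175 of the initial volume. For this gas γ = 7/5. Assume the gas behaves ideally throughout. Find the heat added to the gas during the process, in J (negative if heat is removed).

n = P₁V₁/(RT₁) = 63.7×53.1/(8.314×441) = 0.923 mol.
Polytropic n=1.57: T₂ = T₁(V₁/V₂)^(n−1) = 441×(5.71)^0.57 = 1190 K; P₂ = P₁(V₁/V₂)^n = 983 kPa.
W = (P₁V₁−P₂V₂)/(n−1) = (63.7×53.1−983×9.29)/0.57 = -10100 J.
ΔU = nCvΔT = 0.923×20.8×(1190−441) = 14400 J.
Q = ΔU + W = 4290 J.

4290 J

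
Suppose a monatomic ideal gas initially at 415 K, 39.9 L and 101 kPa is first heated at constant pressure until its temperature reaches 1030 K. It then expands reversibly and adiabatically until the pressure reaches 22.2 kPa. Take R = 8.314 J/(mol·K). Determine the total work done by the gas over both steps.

12800 J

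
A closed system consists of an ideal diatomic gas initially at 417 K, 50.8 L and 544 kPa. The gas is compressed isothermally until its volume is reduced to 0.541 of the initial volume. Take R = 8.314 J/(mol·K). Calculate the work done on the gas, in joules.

n = P₁V₁/(RT₁) = 544×50.8/(8.314×417) = 7.97 mol.
Isothermal: T stays 417 K; PV = const ⇒ V₂ = 27.5 L, P₂ = 1010 kPa.
W = nRT ln(V₂/V₁) = 7.97×8.314×417×ln(0.541) = -17000 J.
Work done on the gas = −W_by = 17000 J.

17000 J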